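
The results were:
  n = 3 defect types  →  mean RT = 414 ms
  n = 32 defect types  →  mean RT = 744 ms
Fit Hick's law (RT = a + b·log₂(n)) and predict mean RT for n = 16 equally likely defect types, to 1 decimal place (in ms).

647.4 ms

Fit slope and intercept:
  b = (744 − 414) / (log₂ 32 − log₂ 3) = 330 / (5 − 1.5850) = 96.631 ms/bit
  a = 414 − 96.631 × 1.5850 = 260.843 ms
Then RT(16) = 260.843 + 96.631 × log₂ 16 = 260.843 + 96.631 × 4 ≈ 647.369 ms.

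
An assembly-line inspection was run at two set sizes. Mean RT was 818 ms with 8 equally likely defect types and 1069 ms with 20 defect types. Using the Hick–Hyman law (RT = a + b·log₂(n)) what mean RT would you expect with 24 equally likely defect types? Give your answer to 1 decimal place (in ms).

1118.9 ms

RT is linear in log₂ n, so two points fix the line:
  b = (1069 − 818) / (log₂ 20 − log₂ 8) = 251 / (4.3219 − 3) = 189.874 ms/bit
  a = 818 − 189.874 × 3 = 248.377 ms
Then RT(24) = 248.377 + 189.874 × log₂ 24 = 248.377 + 189.874 × 4.5850 ≈ 1118.943 ms.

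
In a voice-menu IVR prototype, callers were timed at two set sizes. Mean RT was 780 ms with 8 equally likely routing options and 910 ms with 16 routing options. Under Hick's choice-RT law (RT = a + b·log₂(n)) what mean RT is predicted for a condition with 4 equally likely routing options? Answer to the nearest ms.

650 ms

Solve the two-equation system in a and b:
  b = (910 − 780) / (log₂ 16 − log₂ 8) = 130 / (4 − 3) = 130 ms/bit
  a = 780 − 130 × 3 = 390 ms
Then RT(4) = 390 + 130 × log₂ 4 = 390 + 130 × 2 ≈ 650.000 ms.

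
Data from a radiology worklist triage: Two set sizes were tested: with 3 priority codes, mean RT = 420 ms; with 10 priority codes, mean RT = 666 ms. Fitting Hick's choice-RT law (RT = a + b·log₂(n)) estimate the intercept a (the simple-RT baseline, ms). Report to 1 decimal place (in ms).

The slope on a log₂ axis is (666 − 420) / (3.3219 − 1.5850) = 141.626 ms/bit.
a = RT₁ − b·log₂ n₁ = 420 − 141.626 × 1.5850 = 195.528 ms.

195.5 ms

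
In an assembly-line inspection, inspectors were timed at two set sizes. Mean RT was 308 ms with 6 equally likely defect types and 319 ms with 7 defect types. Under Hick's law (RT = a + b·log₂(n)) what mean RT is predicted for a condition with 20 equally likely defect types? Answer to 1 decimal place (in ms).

With log₂ n on the abscissa the relation is linear; from the two conditions:
  b = (319 − 308) / (log₂ 7 − log₂ 6) = 11 / (2.8074 − 2.5850) = 49.462 ms/bit
  a = 308 − 49.462 × 2.5850 = 180.142 ms
Then RT(20) = 180.142 + 49.462 × log₂ 20 = 180.142 + 49.462 × 4.3219 ≈ 393.914 ms.

393.9 ms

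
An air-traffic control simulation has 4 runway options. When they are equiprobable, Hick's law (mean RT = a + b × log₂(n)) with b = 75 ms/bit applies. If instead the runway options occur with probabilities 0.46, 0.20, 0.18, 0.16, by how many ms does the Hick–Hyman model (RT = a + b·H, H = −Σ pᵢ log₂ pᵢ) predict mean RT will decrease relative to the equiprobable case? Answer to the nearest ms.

11 ms

The RT saving is b·ΔH. Equiprobable H₀ = log₂(4) = 2.0000 bits; with the given probabilities H = 1.8480 bits.
b·(H₀ − H) = 75 × (2.0000 − 1.8480) = 11.40 ms.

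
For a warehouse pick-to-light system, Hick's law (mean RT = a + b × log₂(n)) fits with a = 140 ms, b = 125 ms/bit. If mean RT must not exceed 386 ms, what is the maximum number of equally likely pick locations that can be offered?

3

Information budget: (386 − 140)/125 = 1.9680 bits, so n ≤ 2^1.9680 = 3.912 → at most 3.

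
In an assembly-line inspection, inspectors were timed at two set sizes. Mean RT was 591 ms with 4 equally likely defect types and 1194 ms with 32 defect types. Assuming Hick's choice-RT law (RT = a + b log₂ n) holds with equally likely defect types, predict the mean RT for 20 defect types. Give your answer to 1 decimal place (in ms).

1057.7 ms

Fit slope and intercept:
  b = (1194 − 591) / (log₂ 32 − log₂ 4) = 603 / (5 − 2) = 201.000 ms/bit
  a = 591 − 201.000 × 2 = 189.000 ms
Then RT(20) = 189.000 + 201.000 × log₂ 20 = 189.000 + 201.000 × 4.3219 ≈ 1057.708 ms.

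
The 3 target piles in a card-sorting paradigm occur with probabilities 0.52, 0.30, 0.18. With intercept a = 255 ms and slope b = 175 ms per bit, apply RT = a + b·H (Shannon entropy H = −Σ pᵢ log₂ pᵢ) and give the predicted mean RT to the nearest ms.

510 ms

H = 0.52·log₂(1/0.52) + 0.30·log₂(1/0.30) + 0.18·log₂(1/0.18) = 1.4570 bits.
RT = 255 + 175 × 1.4570 = 509.97 ms.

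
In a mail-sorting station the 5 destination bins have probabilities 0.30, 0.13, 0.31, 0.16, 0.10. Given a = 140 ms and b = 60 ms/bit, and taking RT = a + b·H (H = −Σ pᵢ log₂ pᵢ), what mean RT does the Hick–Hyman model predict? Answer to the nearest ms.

271 ms

H = 0.30·log₂(1/0.30) + 0.13·log₂(1/0.13) + 0.31·log₂(1/0.31) + 0.16·log₂(1/0.16) + 0.10·log₂(1/0.10) = 2.1827 bits.
RT = 140 + 60 × 2.1827 = 270.96 ms.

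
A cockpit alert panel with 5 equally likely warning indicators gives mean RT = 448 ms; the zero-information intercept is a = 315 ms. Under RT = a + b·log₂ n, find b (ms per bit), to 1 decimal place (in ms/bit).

log₂(5) = 2.3219 bits.
b = (RT − a)/log₂ n = (448 − 315) / 2.3219 = 57.280 ms/bit.

57.3 ms/bit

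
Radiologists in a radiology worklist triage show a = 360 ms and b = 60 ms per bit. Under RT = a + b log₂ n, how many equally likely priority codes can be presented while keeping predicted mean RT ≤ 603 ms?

16

Set 360 + 60·log₂ n ≤ 603 → log₂ n ≤ (603 − 360)/60 = 4.0500.
So n ≤ 2^4.0500 = 16.564; the largest integer n is 16.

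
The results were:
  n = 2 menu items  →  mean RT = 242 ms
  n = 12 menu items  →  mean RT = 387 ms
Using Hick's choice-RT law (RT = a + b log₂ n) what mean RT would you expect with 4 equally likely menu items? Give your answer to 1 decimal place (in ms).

Fit slope and intercept:
  b = (387 − 242) / (log₂ 12 − log₂ 2) = 145 / (3.5850 − 1) = 56.094 ms/bit
  a = 242 − 56.094 × 1 = 185.906 ms
Then RT(4) = 185.906 + 56.094 × log₂ 4 = 185.906 + 56.094 × 2 ≈ 298.094 ms.

298.1 ms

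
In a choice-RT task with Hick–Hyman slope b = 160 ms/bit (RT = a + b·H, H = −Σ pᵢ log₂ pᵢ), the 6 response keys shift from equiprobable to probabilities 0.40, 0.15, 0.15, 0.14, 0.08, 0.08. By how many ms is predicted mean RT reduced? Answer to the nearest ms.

41 ms

The RT saving is b·ΔH. Equiprobable H₀ = log₂(6) = 2.5850 bits; with the given probabilities H = 2.3300 bits.
b·(H₀ − H) = 160 × (2.5850 − 2.3300) = 40.80 ms.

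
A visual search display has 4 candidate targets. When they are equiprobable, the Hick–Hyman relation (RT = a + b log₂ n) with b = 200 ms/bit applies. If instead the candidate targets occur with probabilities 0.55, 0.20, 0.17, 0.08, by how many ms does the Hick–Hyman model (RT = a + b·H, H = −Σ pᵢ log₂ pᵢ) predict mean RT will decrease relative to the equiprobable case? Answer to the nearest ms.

67 ms

The RT saving is b·ΔH. Equiprobable H₀ = log₂(4) = 2.0000 bits; with the given probabilities H = 1.6649 bits.
b·(H₀ − H) = 200 × (2.0000 − 1.6649) = 67.03 ms.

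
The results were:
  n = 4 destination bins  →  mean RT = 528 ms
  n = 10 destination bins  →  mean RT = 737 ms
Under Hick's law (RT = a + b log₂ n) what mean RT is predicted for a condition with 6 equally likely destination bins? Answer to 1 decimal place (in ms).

Fit slope and intercept:
  b = (737 − 528) / (log₂ 10 − log₂ 4) = 209 / (3.3219 − 2) = 158.102 ms/bit
  a = 528 − 158.102 × 2 = 211.795 ms
Then RT(6) = 211.795 + 158.102 × log₂ 6 = 211.795 + 158.102 × 2.5850 ≈ 620.484 ms.

620.5 ms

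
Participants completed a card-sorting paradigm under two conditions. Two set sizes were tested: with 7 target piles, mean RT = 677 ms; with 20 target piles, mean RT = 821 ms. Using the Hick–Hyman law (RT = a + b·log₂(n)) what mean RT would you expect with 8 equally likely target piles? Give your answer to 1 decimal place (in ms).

Fit slope and intercept:
  b = (821 − 677) / (log₂ 20 − log₂ 7) = 144 / (4.3219 − 2.8074) = 95.076 ms/bit
  a = 677 − 95.076 × 2.8074 = 410.087 ms
Then RT(8) = 410.087 + 95.076 × log₂ 8 = 410.087 + 95.076 × 3 ≈ 695.316 ms.

695.3 ms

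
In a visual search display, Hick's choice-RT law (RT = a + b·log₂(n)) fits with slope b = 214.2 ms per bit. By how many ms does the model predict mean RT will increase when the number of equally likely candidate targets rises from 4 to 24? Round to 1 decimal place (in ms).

553.7 ms

ΔRT = (a + b log₂ n₂) − (a + b log₂ n₁) = b·(log₂ n₂ − log₂ n₁).
log₂(24) − log₂(4) = 4.5850 − 2 = 2.5850.
ΔRT = 214.2 × 2.5850 = 553.699 ms.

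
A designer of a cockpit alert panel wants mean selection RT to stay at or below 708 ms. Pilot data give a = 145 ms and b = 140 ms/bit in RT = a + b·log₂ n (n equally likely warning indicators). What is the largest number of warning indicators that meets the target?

140·log₂ n ≤ 708 − 145 = 563, giving log₂ n ≤ 4.0214 and n ≤ 16.239. The largest whole number is 16.

16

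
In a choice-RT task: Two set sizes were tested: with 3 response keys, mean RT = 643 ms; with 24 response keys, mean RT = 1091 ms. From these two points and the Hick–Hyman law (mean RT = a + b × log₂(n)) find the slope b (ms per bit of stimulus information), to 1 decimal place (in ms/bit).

The slope on a log₂ axis is (1091 − 643) / (4.5850 − 1.5850) = 149.333 ms/bit.

149.3 ms/bit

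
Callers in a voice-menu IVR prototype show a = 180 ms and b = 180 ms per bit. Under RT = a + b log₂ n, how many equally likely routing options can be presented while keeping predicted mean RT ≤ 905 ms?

16

Information budget: (905 − 180)/180 = 4.0278 bits, so n ≤ 2^4.0278 = 16.311 → at most 16.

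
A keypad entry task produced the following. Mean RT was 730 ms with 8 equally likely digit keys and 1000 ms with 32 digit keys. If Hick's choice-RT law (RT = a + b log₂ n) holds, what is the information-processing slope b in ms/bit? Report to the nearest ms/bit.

The slope on a log₂ axis is (1000 − 730) / (5 − 3) = 135 ms/bit.

135 ms/bit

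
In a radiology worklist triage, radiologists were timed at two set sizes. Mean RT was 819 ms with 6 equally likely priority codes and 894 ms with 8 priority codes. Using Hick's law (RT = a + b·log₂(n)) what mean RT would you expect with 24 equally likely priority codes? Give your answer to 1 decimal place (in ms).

1180.4 ms

Fit slope and intercept:
  b = (894 − 819) / (log₂ 8 − log₂ 6) = 75 / (3 − 2.5850) = 180.707 ms/bit
  a = 819 − 180.707 × 2.5850 = 351.880 ms
Then RT(24) = 351.880 + 180.707 × log₂ 24 = 351.880 + 180.707 × 4.5850 ≈ 1180.413 ms.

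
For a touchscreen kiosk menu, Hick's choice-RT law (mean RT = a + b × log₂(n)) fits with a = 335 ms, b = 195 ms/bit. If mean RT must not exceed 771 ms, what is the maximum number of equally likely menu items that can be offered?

Set 335 + 195·log₂ n ≤ 771 → log₂ n ≤ (771 − 335)/195 = 2.2359.
So n ≤ 2^2.2359 = 4.711; the largest integer n is 4.

4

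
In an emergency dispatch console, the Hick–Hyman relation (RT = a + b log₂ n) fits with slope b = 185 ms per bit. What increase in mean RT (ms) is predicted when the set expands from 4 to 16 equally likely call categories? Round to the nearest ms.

Only the slope matters, since a is common to both: ΔRT = b·log₂(n₂/n₁).
log₂(16) − log₂(4) = log₂(16/4) = log₂(4) = 2.
ΔRT = 185 × 2.0000 = 370.000 ms.

370 ms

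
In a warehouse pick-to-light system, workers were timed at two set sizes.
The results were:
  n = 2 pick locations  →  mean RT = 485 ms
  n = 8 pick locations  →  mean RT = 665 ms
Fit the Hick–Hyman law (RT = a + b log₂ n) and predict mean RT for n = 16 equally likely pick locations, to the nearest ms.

755 ms

Solve the two-equation system in a and b:
  b = (665 − 485) / (log₂ 8 − log₂ 2) = 180 / (3 − 1) = 90 ms/bit
  a = 485 − 90 × 1 = 395 ms
Then RT(16) = 395 + 90 × log₂ 16 = 395 + 90 × 4 ≈ 755.000 ms.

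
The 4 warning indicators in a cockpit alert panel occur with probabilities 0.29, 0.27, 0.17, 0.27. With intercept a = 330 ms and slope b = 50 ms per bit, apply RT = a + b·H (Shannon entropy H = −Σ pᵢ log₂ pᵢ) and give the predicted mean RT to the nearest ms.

429 ms

H = 0.29·log₂(1/0.29) + 0.27·log₂(1/0.27) + 0.17·log₂(1/0.17) + 0.27·log₂(1/0.27) = 1.9725 bits.
RT = 330 + 50 × 1.9725 = 428.63 ms.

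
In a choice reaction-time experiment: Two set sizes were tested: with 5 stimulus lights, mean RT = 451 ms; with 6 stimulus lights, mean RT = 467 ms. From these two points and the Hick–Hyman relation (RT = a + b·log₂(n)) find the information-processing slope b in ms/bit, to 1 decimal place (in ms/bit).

60.8 ms/bit

The slope on a log₂ axis is (467 − 451) / (2.5850 − 2.3219) = 60.829 ms/bit.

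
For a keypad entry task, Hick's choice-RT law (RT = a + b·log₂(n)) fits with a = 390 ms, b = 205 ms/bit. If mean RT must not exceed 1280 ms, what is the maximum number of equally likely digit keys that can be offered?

20

205·log₂ n ≤ 1280 − 390 = 890, giving log₂ n ≤ 4.3415 and n ≤ 20.273. The largest whole number is 20.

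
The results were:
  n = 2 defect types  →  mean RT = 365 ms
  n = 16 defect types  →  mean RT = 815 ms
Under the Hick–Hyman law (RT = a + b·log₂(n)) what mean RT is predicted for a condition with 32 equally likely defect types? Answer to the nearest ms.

Fit slope and intercept:
  b = (815 − 365) / (log₂ 16 − log₂ 2) = 450 / (4 − 1) = 150 ms/bit
  a = 365 − 150 × 1 = 215 ms
Then RT(32) = 215 + 150 × log₂ 32 = 215 + 150 × 5 ≈ 965.000 ms.

965 ms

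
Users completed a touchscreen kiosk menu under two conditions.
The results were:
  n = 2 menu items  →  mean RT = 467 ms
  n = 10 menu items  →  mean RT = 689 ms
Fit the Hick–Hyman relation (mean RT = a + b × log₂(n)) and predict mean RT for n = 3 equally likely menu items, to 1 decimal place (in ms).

RT is linear in log₂ n, so two points fix the line:
  b = (689 − 467) / (log₂ 10 − log₂ 2) = 222 / (3.3219 − 1) = 95.610 ms/bit
  a = 467 − 95.610 × 1 = 371.390 ms
Then RT(3) = 371.390 + 95.610 × log₂ 3 = 371.390 + 95.610 × 1.5850 ≈ 522.928 ms.

522.9 ms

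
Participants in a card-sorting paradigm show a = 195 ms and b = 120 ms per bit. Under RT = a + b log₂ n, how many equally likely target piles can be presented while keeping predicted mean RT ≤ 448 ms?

120·log₂ n ≤ 448 − 195 = 253, giving log₂ n ≤ 2.1083 and n ≤ 4.312. The largest whole number is 4.

4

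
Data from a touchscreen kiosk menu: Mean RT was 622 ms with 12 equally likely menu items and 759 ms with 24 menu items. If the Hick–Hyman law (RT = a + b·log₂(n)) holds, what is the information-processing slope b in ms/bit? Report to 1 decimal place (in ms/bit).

137.0 ms/bit

The slope on a log₂ axis is (759 − 622) / (4.5850 − 3.5850) = 137.000 ms/bit.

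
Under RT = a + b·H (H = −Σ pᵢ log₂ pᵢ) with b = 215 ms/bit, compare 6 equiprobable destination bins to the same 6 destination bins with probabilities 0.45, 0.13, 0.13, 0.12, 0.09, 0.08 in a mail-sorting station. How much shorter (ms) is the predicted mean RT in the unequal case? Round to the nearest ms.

71 ms

Equiprobable entropy H₀ = log₂ 6 = 2.5850 bits.
Skewed entropy H = −Σ pᵢ log₂ pᵢ = 2.2549 bits.
ΔRT = b·(H₀ − H) = 215 × 0.3300 = 70.96 ms.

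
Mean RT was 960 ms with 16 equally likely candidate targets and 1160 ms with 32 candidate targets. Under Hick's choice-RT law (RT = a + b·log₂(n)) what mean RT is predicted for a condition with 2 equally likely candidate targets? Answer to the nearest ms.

360 ms

Fit slope and intercept:
  b = (1160 − 960) / (log₂ 32 − log₂ 16) = 200 / (5 − 4) = 200 ms/bit
  a = 960 − 200 × 4 = 160 ms
Then RT(2) = 160 + 200 × log₂ 2 = 160 + 200 × 1 ≈ 360.000 ms.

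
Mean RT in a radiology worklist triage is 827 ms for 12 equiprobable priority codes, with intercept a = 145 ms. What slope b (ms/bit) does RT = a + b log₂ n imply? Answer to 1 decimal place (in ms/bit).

log₂(12) = 3.5850 bits.
b = (RT − a)/log₂ n = (827 − 145) / 3.5850 = 190.239 ms/bit.

190.2 ms/bit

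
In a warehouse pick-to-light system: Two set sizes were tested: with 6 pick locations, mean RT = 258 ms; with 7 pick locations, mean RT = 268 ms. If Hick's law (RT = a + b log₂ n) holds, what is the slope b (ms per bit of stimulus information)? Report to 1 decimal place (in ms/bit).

45.0 ms/bit

b = (RT₂ − RT₁)/(log₂ n₂ − log₂ n₁) = (268 − 258)/(2.8074 − 2.5850) = 44.966 ms/bit.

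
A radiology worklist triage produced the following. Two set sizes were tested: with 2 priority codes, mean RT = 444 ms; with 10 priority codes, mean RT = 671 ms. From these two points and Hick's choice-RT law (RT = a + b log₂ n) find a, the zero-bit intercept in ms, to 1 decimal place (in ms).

Slope: b = (671 − 444) / (log₂ 10 − log₂ 2) = 227/2.3219 = 97.764 ms/bit.
a = RT₁ − b·log₂ n₁ = 444 − 97.764 × 1 = 346.236 ms.

346.2 ms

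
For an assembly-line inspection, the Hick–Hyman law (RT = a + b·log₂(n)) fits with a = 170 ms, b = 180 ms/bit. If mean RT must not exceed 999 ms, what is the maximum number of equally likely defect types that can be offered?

180·log₂ n ≤ 999 − 170 = 829, giving log₂ n ≤ 4.6056 and n ≤ 24.345. The largest whole number is 24.

24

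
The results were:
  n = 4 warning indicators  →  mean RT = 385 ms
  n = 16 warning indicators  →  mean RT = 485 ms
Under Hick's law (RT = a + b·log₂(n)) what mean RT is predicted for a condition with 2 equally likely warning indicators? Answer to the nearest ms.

335 ms

RT is linear in log₂ n, so two points fix the line:
  b = (485 − 385) / (log₂ 16 − log₂ 4) = 100 / (4 − 2) = 50 ms/bit
  a = 385 − 50 × 2 = 285 ms
Then RT(2) = 285 + 50 × log₂ 2 = 285 + 50 × 1 ≈ 335.000 ms.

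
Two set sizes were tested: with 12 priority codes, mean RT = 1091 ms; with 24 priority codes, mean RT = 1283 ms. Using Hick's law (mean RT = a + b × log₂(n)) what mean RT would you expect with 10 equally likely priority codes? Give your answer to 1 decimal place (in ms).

1040.5 ms

Solve the two-equation system in a and b:
  b = (1283 − 1091) / (log₂ 24 − log₂ 12) = 192 / (4.5850 − 3.5850) = 192.000 ms/bit
  a = 1091 − 192.000 × 3.5850 = 402.687 ms
Then RT(10) = 402.687 + 192.000 × log₂ 10 = 402.687 + 192.000 × 3.3219 ≈ 1040.497 ms.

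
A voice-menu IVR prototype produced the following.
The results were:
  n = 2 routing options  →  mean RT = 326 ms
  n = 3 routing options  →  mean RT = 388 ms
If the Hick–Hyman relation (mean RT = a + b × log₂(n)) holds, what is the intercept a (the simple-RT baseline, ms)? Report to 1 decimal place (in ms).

220.0 ms

The slope on a log₂ axis is (388 − 326) / (1.5850 − 1) = 105.990 ms/bit.
a = RT₁ − b·log₂ n₁ = 326 − 105.990 × 1 = 220.010 ms.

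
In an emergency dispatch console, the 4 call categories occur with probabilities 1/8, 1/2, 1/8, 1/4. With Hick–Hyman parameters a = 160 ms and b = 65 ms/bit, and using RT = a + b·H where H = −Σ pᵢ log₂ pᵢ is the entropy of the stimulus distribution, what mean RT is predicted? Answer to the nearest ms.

274 ms

Each term −pᵢ log₂ pᵢ: 0.125·3 + 0.5·1 + 0.125·3 + 0.25·2; summed, H = 1.750 bits.
Mean RT = a + bH = 160 + 65·1.750 = 273.75 ms.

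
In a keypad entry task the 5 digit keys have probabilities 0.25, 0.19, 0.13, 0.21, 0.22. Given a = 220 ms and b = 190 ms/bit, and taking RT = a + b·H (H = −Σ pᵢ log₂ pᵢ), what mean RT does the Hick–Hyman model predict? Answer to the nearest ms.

Entropy contributions −pᵢ log₂ pᵢ: 0.5000, 0.4552, 0.3826, 0.4728, 0.4806; sum H = 2.2913 bits.
RT = a + bH = 220 + 190·2.2913 = 655.34 ms.

655 ms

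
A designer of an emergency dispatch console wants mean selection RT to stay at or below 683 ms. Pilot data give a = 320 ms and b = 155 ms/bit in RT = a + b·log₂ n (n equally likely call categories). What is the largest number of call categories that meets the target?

5

155·log₂ n ≤ 683 − 320 = 363, giving log₂ n ≤ 2.3419 and n ≤ 5.070. The largest whole number is 5.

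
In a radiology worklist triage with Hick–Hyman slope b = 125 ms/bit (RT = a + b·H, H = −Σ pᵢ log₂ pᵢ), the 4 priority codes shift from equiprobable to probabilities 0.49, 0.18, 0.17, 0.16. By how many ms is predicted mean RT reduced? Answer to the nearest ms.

24 ms

Equiprobable entropy H₀ = log₂ 4 = 2.0000 bits.
Skewed entropy H = −Σ pᵢ log₂ pᵢ = 1.8072 bits.
ΔRT = b·(H₀ − H) = 125 × 0.1928 = 24.10 ms.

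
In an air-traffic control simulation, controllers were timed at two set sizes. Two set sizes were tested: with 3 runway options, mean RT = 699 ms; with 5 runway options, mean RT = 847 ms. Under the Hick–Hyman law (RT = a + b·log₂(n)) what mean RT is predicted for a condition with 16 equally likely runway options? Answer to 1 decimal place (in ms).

1184.0 ms

Solve the two-equation system in a and b:
  b = (847 − 699) / (log₂ 5 − log₂ 3) = 148 / (2.3219 − 1.5850) = 200.823 ms/bit
  a = 699 − 200.823 × 1.5850 = 380.702 ms
Then RT(16) = 380.702 + 200.823 × log₂ 16 = 380.702 + 200.823 × 4 ≈ 1183.996 ms.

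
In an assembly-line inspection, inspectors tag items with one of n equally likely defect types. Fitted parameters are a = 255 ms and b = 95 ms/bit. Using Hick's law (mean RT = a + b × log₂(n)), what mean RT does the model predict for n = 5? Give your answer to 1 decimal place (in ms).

log₂(5) = 2.3219 bits, so RT = 255 + 95 × 2.3219 ≈ 475.583 ms.

475.6 ms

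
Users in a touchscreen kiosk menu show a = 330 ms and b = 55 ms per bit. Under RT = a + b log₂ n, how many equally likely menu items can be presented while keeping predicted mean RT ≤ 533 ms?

12

55·log₂ n ≤ 533 − 330 = 203, giving log₂ n ≤ 3.6909 and n ≤ 12.914. The largest whole number is 12.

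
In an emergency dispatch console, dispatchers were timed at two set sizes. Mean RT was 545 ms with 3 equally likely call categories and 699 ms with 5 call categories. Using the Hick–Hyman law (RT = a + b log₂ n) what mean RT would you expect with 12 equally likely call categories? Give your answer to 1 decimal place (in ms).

962.9 ms

RT is linear in log₂ n, so two points fix the line:
  b = (699 − 545) / (log₂ 5 − log₂ 3) = 154 / (2.3219 − 1.5850) = 208.965 ms/bit
  a = 545 − 208.965 × 1.5850 = 213.798 ms
Then RT(12) = 213.798 + 208.965 × log₂ 12 = 213.798 + 208.965 × 3.5850 ≈ 962.930 ms.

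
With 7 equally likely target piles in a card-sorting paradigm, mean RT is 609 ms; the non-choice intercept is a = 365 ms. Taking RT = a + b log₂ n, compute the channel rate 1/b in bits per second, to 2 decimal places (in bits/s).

11.51 bits/s

Choice component = 609 − 365 = 244 ms over log₂(7) = 2.8074 bits.
b = 244 / 2.8074 = 86.915 ms/bit, so 1/b = 11.506 bits/s.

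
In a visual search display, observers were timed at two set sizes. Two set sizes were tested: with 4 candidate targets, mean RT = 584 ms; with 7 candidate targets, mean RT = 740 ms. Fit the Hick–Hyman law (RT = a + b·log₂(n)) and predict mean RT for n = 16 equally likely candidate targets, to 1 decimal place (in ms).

With log₂ n on the abscissa the relation is linear; from the two conditions:
  b = (740 − 584) / (log₂ 7 − log₂ 4) = 156 / (2.8074 − 2) = 193.224 ms/bit
  a = 584 − 193.224 × 2 = 197.553 ms
Then RT(16) = 197.553 + 193.224 × log₂ 16 = 197.553 + 193.224 × 4 ≈ 970.447 ms.

970.4 ms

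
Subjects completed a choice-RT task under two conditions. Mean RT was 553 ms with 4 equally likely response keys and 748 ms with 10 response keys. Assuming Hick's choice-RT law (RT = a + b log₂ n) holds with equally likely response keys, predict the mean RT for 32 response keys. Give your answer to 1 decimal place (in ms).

995.5 ms

With log₂ n on the abscissa the relation is linear; from the two conditions:
  b = (748 − 553) / (log₂ 10 − log₂ 4) = 195 / (3.3219 − 2) = 147.512 ms/bit
  a = 553 − 147.512 × 2 = 257.976 ms
Then RT(32) = 257.976 + 147.512 × log₂ 32 = 257.976 + 147.512 × 5 ≈ 995.535 ms.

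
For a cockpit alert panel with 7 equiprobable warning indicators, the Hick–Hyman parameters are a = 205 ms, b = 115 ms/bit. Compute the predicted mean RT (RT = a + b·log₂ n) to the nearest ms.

log₂(7) = 2.8074 bits, so RT = 205 + 115 × 2.8074 ≈ 527.846 ms.

528 ms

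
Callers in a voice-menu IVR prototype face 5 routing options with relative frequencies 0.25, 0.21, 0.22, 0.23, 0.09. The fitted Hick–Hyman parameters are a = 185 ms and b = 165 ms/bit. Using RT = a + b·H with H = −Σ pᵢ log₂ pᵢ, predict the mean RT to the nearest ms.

H = 0.25·log₂(1/0.25) + 0.21·log₂(1/0.21) + 0.22·log₂(1/0.22) + 0.23·log₂(1/0.23) + 0.09·log₂(1/0.09) = 2.2537 bits.
RT = 185 + 165 × 2.2537 = 556.86 ms.

557 ms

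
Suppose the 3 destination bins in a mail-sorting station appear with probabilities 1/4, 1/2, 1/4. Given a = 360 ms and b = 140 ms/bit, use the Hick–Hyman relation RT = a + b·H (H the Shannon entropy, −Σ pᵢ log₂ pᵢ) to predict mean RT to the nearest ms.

570 ms

H = −Σ pᵢ log₂ pᵢ = 0.25·2 + 0.5·1 + 0.25·2 = 1.500 bits.
RT = 360 + 140 × 1.500 = 570.00 ms.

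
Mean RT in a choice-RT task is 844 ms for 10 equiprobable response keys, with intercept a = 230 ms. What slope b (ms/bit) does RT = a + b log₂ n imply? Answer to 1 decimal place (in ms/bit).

184.8 ms/bit

b = (844 − 230) / log₂(10) = 614 / 3.3219 = 184.832 ms/bit.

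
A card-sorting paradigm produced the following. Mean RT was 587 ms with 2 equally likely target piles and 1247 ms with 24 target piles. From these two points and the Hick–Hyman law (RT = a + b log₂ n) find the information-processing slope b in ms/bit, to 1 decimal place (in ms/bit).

184.1 ms/bit

Slope: b = (1247 − 587) / (log₂ 24 − log₂ 2) = 660/3.5850 = 184.102 ms/bit.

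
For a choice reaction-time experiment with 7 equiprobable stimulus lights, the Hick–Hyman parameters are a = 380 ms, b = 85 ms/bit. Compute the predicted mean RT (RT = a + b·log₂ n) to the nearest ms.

619 ms

log₂(7) = 2.8074 bits, so RT = 380 + 85 × 2.8074 ≈ 618.625 ms.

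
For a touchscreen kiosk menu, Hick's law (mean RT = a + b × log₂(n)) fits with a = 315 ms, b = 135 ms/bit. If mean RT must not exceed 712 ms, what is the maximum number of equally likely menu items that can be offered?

7

Information budget: (712 − 315)/135 = 2.9407 bits, so n ≤ 2^2.9407 = 7.678 → at most 7.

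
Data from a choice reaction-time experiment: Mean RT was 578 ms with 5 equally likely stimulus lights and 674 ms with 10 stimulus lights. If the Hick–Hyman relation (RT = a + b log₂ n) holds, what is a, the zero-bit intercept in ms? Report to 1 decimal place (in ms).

355.1 ms

The slope on a log₂ axis is (674 − 578) / (3.3219 − 2.3219) = 96.000 ms/bit.
Intercept: a = 578 − 96.000·log₂(5) = 355.095 ms.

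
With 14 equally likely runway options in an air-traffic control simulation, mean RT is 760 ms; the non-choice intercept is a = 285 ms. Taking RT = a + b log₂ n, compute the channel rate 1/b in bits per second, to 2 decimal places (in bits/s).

8.02 bits/s

Choice component = 760 − 285 = 475 ms over log₂(14) = 3.8074 bits.
b = 475 / 3.8074 = 124.759 ms/bit, so 1/b = 8.015 bits/s.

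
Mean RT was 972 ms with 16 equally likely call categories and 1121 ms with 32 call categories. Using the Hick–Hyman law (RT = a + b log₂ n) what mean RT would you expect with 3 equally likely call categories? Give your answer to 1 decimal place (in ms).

With log₂ n on the abscissa the relation is linear; from the two conditions:
  b = (1121 − 972) / (log₂ 32 − log₂ 16) = 149 / (5 − 4) = 149.000 ms/bit
  a = 972 − 149.000 × 4 = 376.000 ms
Then RT(3) = 376.000 + 149.000 × log₂ 3 = 376.000 + 149.000 × 1.5850 ≈ 612.159 ms.

612.2 ms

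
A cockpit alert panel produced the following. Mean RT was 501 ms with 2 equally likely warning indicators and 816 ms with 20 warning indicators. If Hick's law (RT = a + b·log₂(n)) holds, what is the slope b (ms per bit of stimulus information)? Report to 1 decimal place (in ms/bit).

94.8 ms/bit

The slope on a log₂ axis is (816 − 501) / (4.3219 − 1) = 94.824 ms/bit.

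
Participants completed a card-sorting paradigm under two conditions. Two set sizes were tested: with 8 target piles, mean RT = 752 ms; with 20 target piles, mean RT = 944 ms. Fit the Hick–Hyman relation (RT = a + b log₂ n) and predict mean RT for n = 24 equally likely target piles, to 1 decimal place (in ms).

982.2 ms

Solve the two-equation system in a and b:
  b = (944 − 752) / (log₂ 20 − log₂ 8) = 192 / (4.3219 − 3) = 145.242 ms/bit
  a = 752 − 145.242 × 3 = 316.273 ms
Then RT(24) = 316.273 + 145.242 × log₂ 24 = 316.273 + 145.242 × 4.5850 ≈ 982.204 ms.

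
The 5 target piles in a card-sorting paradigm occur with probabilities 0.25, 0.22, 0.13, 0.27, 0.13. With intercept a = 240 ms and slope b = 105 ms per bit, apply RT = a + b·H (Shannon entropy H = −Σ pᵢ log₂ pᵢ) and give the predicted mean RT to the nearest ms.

477 ms

Entropy contributions −pᵢ log₂ pᵢ: 0.5000, 0.4806, 0.3826, 0.5100, 0.3826; sum H = 2.2559 bits.
RT = a + bH = 240 + 105·2.2559 = 476.87 ms.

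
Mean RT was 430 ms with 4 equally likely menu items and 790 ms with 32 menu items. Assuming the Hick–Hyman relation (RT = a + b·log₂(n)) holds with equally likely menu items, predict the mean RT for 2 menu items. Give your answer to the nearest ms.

With log₂ n on the abscissa the relation is linear; from the two conditions:
  b = (790 − 430) / (log₂ 32 − log₂ 4) = 360 / (5 − 2) = 120 ms/bit
  a = 430 − 120 × 2 = 190 ms
Then RT(2) = 190 + 120 × log₂ 2 = 190 + 120 × 1 ≈ 310.000 ms.

310 ms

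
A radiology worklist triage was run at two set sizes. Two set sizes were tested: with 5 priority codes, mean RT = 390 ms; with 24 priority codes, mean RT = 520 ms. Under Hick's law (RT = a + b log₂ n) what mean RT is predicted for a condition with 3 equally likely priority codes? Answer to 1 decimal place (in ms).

347.7 ms

Solve the two-equation system in a and b:
  b = (520 − 390) / (log₂ 24 − log₂ 5) = 130 / (4.5850 − 2.3219) = 57.445 ms/bit
  a = 390 − 57.445 × 2.3219 = 256.617 ms
Then RT(3) = 256.617 + 57.445 × log₂ 3 = 256.617 + 57.445 × 1.5850 ≈ 347.665 ms.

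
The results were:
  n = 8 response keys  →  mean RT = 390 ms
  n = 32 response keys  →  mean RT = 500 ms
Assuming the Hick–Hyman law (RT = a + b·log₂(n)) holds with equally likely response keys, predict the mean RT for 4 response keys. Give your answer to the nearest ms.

335 ms

Solve the two-equation system in a and b:
  b = (500 − 390) / (log₂ 32 − log₂ 8) = 110 / (5 − 3) = 55 ms/bit
  a = 390 − 55 × 3 = 225 ms
Then RT(4) = 225 + 55 × log₂ 4 = 225 + 55 × 2 ≈ 335.000 ms.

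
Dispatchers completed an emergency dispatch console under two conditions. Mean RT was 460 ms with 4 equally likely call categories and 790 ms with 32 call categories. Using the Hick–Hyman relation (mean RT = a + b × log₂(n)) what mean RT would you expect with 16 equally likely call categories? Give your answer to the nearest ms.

680 ms

Solve the two-equation system in a and b:
  b = (790 − 460) / (log₂ 32 − log₂ 4) = 330 / (5 − 2) = 110 ms/bit
  a = 460 − 110 × 2 = 240 ms
Then RT(16) = 240 + 110 × log₂ 16 = 240 + 110 × 4 ≈ 680.000 ms.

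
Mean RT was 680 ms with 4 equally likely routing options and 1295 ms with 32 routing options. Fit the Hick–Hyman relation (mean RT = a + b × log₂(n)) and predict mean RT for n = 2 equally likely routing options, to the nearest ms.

With log₂ n on the abscissa the relation is linear; from the two conditions:
  b = (1295 − 680) / (log₂ 32 − log₂ 4) = 615 / (5 − 2) = 205 ms/bit
  a = 680 − 205 × 2 = 270 ms
Then RT(2) = 270 + 205 × log₂ 2 = 270 + 205 × 1 ≈ 475.000 ms.

475 ms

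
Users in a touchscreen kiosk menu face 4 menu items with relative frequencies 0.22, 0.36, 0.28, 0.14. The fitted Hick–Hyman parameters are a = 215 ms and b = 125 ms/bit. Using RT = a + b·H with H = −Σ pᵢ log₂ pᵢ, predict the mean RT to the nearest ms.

455 ms

Entropy contributions −pᵢ log₂ pᵢ: 0.4806, 0.5306, 0.5142, 0.3971; sum H = 1.9225 bits.
RT = a + bH = 215 + 125·1.9225 = 455.31 ms.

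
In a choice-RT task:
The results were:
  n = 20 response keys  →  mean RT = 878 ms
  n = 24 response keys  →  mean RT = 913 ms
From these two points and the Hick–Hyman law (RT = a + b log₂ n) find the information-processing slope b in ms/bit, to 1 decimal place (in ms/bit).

Slope: b = (913 − 878) / (log₂ 24 − log₂ 20) = 35/0.2630 = 133.062 ms/bit.

133.1 ms/bit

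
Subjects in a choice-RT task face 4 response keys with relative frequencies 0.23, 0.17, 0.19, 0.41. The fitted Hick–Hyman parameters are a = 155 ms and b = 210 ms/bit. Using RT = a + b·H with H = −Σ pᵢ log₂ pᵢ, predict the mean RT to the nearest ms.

555 ms

H = 0.23·log₂(1/0.23) + 0.17·log₂(1/0.17) + 0.19·log₂(1/0.19) + 0.41·log₂(1/0.41) = 1.9049 bits.
RT = 155 + 210 × 1.9049 = 555.02 ms.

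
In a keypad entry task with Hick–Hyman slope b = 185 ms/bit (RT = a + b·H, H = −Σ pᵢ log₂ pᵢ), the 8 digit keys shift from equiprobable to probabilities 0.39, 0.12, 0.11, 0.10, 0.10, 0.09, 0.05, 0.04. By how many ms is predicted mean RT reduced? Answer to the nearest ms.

Equiprobable entropy H₀ = log₂ 8 = 3.0000 bits.
Skewed entropy H = −Σ pᵢ log₂ pᵢ = 2.6260 bits.
ΔRT = b·(H₀ − H) = 185 × 0.3740 = 69.18 ms.

69 ms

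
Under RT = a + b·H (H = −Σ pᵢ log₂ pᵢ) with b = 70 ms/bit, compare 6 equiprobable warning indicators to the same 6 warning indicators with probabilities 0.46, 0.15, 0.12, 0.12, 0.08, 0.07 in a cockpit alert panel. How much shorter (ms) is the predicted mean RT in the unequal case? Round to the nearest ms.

Equiprobable entropy H₀ = log₂ 6 = 2.5850 bits.
Skewed entropy H = −Σ pᵢ log₂ pᵢ = 2.2201 bits.
ΔRT = b·(H₀ − H) = 70 × 0.3649 = 25.54 ms.

26 ms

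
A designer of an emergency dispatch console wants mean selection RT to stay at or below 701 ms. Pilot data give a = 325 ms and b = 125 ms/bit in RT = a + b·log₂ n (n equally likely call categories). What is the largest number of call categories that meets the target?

125·log₂ n ≤ 701 − 325 = 376, giving log₂ n ≤ 3.0080 and n ≤ 8.044. The largest whole number is 8.

8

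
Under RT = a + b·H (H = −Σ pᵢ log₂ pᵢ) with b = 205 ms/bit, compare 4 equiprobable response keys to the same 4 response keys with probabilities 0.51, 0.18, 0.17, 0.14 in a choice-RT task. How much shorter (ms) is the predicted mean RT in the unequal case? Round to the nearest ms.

The RT saving is b·ΔH. Equiprobable H₀ = log₂(4) = 2.0000 bits; with the given probabilities H = 1.7724 bits.
b·(H₀ − H) = 205 × (2.0000 − 1.7724) = 46.65 ms.

47 ms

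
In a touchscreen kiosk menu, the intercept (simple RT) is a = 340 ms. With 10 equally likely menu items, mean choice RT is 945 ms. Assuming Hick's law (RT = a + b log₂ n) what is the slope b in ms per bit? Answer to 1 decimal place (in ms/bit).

182.1 ms/bit

log₂(10) = 3.3219 bits.
b = (RT − a)/log₂ n = (945 − 340) / 3.3219 = 182.123 ms/bit.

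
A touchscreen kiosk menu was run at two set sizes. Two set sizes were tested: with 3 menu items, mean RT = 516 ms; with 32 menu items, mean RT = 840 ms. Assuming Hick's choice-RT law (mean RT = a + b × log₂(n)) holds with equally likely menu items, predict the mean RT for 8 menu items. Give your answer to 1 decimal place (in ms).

650.3 ms

Solve the two-equation system in a and b:
  b = (840 − 516) / (log₂ 32 − log₂ 3) = 324 / (5 − 1.5850) = 94.875 ms/bit
  a = 516 − 94.875 × 1.5850 = 365.627 ms
Then RT(8) = 365.627 + 94.875 × log₂ 8 = 365.627 + 94.875 × 3 ≈ 650.251 ms.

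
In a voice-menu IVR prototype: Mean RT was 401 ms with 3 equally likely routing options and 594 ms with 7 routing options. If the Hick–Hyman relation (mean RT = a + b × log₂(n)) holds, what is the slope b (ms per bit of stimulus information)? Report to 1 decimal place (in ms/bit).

157.9 ms/bit

The slope on a log₂ axis is (594 − 401) / (2.8074 − 1.5850) = 157.887 ms/bit.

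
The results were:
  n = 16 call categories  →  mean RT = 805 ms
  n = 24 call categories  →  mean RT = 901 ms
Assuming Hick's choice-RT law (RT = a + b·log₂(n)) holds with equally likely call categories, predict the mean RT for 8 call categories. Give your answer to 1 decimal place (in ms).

640.9 ms

RT is linear in log₂ n, so two points fix the line:
  b = (901 − 805) / (log₂ 24 − log₂ 16) = 96 / (4.5850 − 4) = 164.113 ms/bit
  a = 805 − 164.113 × 4 = 148.548 ms
Then RT(8) = 148.548 + 164.113 × log₂ 8 = 148.548 + 164.113 × 3 ≈ 640.887 ms.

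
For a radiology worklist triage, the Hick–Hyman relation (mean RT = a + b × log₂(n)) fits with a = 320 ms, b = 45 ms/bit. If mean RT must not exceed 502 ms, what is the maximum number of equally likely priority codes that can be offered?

16

45·log₂ n ≤ 502 − 320 = 182, giving log₂ n ≤ 4.0444 and n ≤ 16.501. The largest whole number is 16.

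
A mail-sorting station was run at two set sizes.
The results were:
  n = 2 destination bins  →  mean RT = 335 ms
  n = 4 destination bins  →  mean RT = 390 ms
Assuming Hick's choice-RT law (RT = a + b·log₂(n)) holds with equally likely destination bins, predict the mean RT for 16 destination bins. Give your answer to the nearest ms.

RT is linear in log₂ n, so two points fix the line:
  b = (390 − 335) / (log₂ 4 − log₂ 2) = 55 / (2 − 1) = 55 ms/bit
  a = 335 − 55 × 1 = 280 ms
Then RT(16) = 280 + 55 × log₂ 16 = 280 + 55 × 4 ≈ 500.000 ms.

500 ms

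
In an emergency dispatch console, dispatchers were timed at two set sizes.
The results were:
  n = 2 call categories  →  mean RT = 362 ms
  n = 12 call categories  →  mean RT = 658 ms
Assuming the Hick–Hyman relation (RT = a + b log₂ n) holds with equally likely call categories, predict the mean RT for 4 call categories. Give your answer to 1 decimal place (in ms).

Fit slope and intercept:
  b = (658 − 362) / (log₂ 12 − log₂ 2) = 296 / (3.5850 − 1) = 114.508 ms/bit
  a = 362 − 114.508 × 1 = 247.492 ms
Then RT(4) = 247.492 + 114.508 × log₂ 4 = 247.492 + 114.508 × 2 ≈ 476.508 ms.

476.5 ms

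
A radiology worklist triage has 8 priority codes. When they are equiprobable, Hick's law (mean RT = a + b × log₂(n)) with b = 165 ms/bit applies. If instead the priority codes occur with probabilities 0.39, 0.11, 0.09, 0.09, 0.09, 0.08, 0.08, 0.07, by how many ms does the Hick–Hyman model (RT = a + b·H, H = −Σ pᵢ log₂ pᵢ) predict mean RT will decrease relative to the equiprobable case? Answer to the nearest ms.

The RT saving is b·ΔH. Equiprobable H₀ = log₂(8) = 3.0000 bits; with the given probabilities H = 2.6696 bits.
b·(H₀ − H) = 165 × (3.0000 − 2.6696) = 54.51 ms.

55 ms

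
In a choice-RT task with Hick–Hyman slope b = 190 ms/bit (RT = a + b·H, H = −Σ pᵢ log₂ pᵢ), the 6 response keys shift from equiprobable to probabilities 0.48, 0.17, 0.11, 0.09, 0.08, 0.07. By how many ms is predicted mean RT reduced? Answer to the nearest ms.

Equiprobable entropy H₀ = log₂ 6 = 2.5850 bits.
Skewed entropy H = −Σ pᵢ log₂ pᵢ = 2.1659 bits.
ΔRT = b·(H₀ − H) = 190 × 0.4191 = 79.63 ms.

80 ms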